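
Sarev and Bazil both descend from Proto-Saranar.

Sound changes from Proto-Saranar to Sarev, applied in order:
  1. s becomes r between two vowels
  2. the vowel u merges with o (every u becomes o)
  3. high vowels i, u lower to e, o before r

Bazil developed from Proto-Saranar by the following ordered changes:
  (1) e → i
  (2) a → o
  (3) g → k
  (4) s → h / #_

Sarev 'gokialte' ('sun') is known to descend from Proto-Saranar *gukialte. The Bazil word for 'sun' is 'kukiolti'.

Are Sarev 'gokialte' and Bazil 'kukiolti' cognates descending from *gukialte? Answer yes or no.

Derive the expected Bazil reflex of *gukialte:
Bazil: start from *gukialte.
  rule 1 (vowel merger): gukialte → gukialti
  rule 2 (vowel merger): gukialti → gukiolti
  rule 3 (unconditioned shift): gukiolti → kukiolti
  rule 4: no change — kukiolti
  ⇒ Bazil kukiolti
Bazil 'kukiolti' matches the regular reflex exactly, so the pair is cognate.

yes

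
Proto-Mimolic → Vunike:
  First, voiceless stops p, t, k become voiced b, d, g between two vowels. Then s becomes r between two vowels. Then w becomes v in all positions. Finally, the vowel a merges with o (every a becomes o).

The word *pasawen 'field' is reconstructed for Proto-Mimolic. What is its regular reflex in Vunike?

poroven

Vunike: *pasawen
  pasawen (rule 1 does not apply)
  pasawen → parawen   [rhotacism]
  parawen → paraven   [unconditioned shift]
  paraven → poroven   [vowel merger]
  giving Vunike poroven.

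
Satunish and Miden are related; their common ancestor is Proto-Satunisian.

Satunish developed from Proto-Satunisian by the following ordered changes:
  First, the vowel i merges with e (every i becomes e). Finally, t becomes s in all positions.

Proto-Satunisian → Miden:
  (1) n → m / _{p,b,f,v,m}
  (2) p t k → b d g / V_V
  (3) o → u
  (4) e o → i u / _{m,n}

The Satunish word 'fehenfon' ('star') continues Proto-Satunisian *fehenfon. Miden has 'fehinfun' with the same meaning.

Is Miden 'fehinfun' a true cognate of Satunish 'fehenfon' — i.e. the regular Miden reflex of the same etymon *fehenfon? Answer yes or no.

Derive the expected Miden reflex of *fehenfon:
Miden: *fehenfon > fehemfon > fehemfun > fehimfun  (by nasal place assimilation, vowel merger, pre-nasal raising)
The regular Miden reflex would be 'fehimfun', but the attested form is 'fehinfun'. The correspondence is irregular, so they are not cognates (the Miden form has a different source).

no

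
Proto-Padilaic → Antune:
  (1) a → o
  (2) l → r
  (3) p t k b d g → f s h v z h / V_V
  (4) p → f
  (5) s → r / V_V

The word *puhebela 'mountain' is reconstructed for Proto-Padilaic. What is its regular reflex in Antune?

fuhevero

Antune: start from *puhebela.
  rule 1 (vowel merger): puhebela → puhebelo
  rule 2 (unconditioned shift): puhebelo → puhebero
  rule 3 (intervocalic lenition): puhebero → puhevero
  rule 4 (unconditioned shift): puhevero → fuhevero
  rule 5: no change — fuhevero
  ⇒ Antune fuhevero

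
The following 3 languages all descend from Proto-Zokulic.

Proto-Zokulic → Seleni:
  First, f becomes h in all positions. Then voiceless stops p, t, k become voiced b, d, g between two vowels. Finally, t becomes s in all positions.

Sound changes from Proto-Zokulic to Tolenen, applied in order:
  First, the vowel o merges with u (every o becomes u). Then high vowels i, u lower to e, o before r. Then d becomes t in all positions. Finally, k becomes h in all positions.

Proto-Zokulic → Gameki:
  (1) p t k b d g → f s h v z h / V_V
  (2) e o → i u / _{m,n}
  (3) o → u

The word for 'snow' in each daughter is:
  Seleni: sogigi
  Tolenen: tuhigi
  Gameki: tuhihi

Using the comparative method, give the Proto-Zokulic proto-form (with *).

Position 2: Seleni has o, Tolenen has u, Gameki has u. Seleni preserves o here (none of its changes turn any other segment into o), so the proto-segment is *o.
Position 5: Seleni has g, Tolenen has g, Gameki has h. Tolenen preserves g here (none of its changes turn any other segment into g), so the proto-segment is *g.
Position 1: Seleni has s, Tolenen has t, Gameki has t. Gameki preserves t here (none of its changes turn any other segment into t), so the proto-segment is *t.
Verify the candidate proto-form against each daughter:
Seleni: *tokigi > togigi > sogigi  (by intervocalic voicing, unconditioned shift)
Tolenen: *tokigi
  tokigi → tukigi   [vowel merger]
  tukigi (rule 2 does not apply)
  tukigi (rule 3 does not apply)
  tukigi → tuhigi   [unconditioned shift]
  giving Tolenen tuhigi.
Gameki: start from *tokigi.
  rule 1 (intervocalic lenition): tokigi → tohihi
  rule 2: no change — tohihi
  rule 3 (vowel merger): tohihi → tuhihi
  ⇒ Gameki tuhihi
Only *tokigi yields all of Seleni sogigi, Tolenen tuhigi, Gameki tuhihi.

*tokigi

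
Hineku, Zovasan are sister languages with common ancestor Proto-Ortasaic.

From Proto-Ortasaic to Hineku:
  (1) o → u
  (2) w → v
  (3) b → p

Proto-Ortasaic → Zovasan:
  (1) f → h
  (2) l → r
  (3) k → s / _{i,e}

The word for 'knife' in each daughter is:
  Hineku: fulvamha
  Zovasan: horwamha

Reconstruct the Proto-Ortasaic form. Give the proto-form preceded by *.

Position 1: Hineku has f, Zovasan has h. Hineku preserves f here (none of its changes turn any other segment into f), so the proto-segment is *f.
Position 2: Hineku has u, Zovasan has o. Zovasan preserves o here (none of its changes turn any other segment into o), so the proto-segment is *o.
Verify the candidate proto-form against each daughter:
Hineku: *folwamha
  folwamha → fulwamha   [vowel merger]
  fulwamha → fulvamha   [unconditioned shift]
  fulvamha (rule 3 does not apply)
  giving Hineku fulvamha.
Zovasan: *folwamha > holwamha > horwamha  (by unconditioned shift, unconditioned shift)
*folwamha is the unique common source.

*folwamha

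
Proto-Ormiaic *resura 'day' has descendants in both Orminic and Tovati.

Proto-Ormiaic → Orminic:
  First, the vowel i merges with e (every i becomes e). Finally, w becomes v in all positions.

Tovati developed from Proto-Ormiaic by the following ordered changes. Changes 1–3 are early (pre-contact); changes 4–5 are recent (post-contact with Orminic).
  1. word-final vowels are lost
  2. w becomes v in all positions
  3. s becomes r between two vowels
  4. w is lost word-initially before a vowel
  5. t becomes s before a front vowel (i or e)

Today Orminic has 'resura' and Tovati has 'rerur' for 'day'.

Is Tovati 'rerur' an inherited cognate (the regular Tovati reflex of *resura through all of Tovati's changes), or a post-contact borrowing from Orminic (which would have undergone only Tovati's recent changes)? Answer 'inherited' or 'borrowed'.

inherited

If inherited, *resura would pass through all of Tovati's changes:
Tovati: *resura
  resura → resur   [apocope]
  resur (rule 2 does not apply)
  resur → rerur   [rhotacism]
  rerur (rule 4 does not apply)
  rerur (rule 5 does not apply)
  giving Tovati rerur.
If borrowed from Orminic 'resura' after the early changes, it would undergo only the recent ones:
  rule 4 (glide loss): no change (resura)
  rule 5 (palatalisation): no change (resura)
  ⇒ as a loan: resura
Tovati 'rerur' matches the inherited outcome exactly, so it is an inherited cognate, not a loan.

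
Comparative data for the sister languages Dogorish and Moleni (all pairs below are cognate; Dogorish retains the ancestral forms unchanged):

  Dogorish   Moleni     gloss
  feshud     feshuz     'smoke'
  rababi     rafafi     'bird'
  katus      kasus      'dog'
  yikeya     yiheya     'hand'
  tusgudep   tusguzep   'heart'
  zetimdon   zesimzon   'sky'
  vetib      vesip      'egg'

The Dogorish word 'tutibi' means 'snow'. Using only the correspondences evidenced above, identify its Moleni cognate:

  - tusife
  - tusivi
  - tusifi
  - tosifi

zetimdon ~ zesimzon, vetib ~ vesip — Dogorish t corresponds to Moleni s between vowels (before a front vowel).
rababi ~ rafafi — Dogorish b corresponds to Moleni f between vowels (before a front vowel).
Applying these to Dogorish 'tutibi':
  tutibi → tusibi   (t→s between vowels (before a front vowel))
  tusibi → tusifi   (b→f between vowels (before a front vowel))
So the Moleni cognate is 'tusifi'.

tusifi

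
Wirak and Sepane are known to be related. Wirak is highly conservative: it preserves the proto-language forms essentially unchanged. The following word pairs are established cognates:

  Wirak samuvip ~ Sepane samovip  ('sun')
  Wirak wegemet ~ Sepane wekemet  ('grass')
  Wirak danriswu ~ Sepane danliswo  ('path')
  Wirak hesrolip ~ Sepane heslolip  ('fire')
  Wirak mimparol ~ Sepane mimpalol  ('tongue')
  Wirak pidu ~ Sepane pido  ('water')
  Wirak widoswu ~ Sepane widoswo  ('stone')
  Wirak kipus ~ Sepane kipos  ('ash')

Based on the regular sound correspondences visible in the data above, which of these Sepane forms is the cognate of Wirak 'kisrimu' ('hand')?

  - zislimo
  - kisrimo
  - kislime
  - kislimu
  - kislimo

kislimo

danriswu ~ danliswo — Wirak r corresponds to Sepane l after a consonant, before a front vowel.
danriswu ~ danliswo, pidu ~ pido — Wirak u corresponds to Sepane o word-finally.
Applying these to Wirak 'kisrimu':
  kisrimu → kislimu   (r→l after a consonant, before a front vowel)
  kislimu → kislimo   (u→o word-finally)
So the Sepane cognate is 'kislimo'.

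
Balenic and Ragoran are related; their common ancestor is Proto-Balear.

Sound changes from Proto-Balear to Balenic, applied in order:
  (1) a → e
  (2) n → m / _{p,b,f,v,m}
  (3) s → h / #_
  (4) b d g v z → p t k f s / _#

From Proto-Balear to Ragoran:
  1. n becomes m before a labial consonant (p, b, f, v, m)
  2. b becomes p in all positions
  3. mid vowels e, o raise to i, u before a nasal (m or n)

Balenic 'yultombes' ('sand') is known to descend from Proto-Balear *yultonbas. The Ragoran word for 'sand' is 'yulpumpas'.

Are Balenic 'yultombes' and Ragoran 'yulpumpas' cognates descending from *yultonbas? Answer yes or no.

no

Derive the expected Ragoran reflex of *yultonbas:
Ragoran: *yultonbas > yultombas > yultompas > yultumpas  (by nasal place assimilation, unconditioned shift, pre-nasal raising)
The regular Ragoran reflex would be 'yultumpas', but the attested form is 'yulpumpas'. The correspondence is irregular, so they are not cognates (the Ragoran form has a different source).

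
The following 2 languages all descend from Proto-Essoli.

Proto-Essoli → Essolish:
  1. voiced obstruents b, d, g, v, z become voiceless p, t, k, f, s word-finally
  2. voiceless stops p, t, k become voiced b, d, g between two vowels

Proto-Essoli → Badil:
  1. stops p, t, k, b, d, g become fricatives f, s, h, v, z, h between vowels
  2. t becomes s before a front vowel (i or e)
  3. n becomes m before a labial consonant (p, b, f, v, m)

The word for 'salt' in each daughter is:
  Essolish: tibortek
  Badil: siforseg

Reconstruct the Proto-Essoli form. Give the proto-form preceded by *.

Position 3: Essolish has b, Badil has f. Taking the neighbouring segments as reconstructed: Essolish b could go back to *p or *b; Badil f could go back to *p or *f — the one source consistent with every daughter is *p.
Position 1: Essolish has t, Badil has s. Taking the neighbouring segments as reconstructed: Essolish t can only go back to *t; Badil s could go back to *t or *s — the one source consistent with every daughter is *t.
Verify the candidate proto-form against each daughter:
Essolish: start from *tiporteg.
  rule 1 (final devoicing): tiporteg → tiportek
  rule 2 (intervocalic voicing): tiportek → tibortek
  ⇒ Essolish tibortek
Badil: *tiporteg
  tiporteg → tiforteg   [intervocalic lenition]
  tiforteg → siforseg   [palatalisation]
  siforseg (rule 3 does not apply)
  giving Badil siforseg.
No other proto-form is consistent with every reflex, so the reconstruction is *tiporteg.

*tiporteg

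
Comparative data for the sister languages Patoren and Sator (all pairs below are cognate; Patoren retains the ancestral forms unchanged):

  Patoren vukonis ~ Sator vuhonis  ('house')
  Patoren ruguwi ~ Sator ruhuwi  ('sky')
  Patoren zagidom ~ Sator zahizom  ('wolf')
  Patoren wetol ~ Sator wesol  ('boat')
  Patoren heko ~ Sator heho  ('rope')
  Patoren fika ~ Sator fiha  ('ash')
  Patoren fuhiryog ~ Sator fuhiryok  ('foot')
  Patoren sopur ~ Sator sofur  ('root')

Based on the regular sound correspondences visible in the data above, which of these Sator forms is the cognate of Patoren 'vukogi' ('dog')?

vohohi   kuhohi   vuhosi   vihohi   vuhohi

vukonis ~ vuhonis, heko ~ heho — Patoren k corresponds to Sator h between vowels (before a back vowel).
zagidom ~ zahizom — Patoren g corresponds to Sator h between vowels (before a front vowel).
Applying these to Patoren 'vukogi':
  vukogi → vuhogi   (k→h between vowels (before a back vowel))
  vuhogi → vuhohi   (g→h between vowels (before a front vowel))
So the Sator cognate is 'vuhohi'.

vuhohi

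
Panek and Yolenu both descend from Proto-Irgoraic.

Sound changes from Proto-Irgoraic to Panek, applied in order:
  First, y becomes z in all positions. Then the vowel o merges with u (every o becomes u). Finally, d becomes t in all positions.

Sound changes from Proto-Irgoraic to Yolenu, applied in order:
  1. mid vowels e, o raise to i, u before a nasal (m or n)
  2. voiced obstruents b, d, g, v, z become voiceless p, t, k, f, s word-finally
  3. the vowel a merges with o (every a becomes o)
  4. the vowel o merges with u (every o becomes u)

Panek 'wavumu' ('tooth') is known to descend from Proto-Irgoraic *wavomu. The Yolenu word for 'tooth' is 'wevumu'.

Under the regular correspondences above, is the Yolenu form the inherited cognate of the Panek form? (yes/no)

no

Derive the expected Yolenu reflex of *wavomu:
Yolenu: start from *wavomu.
  rule 1 (pre-nasal raising): wavomu → wavumu
  rule 2: no change — wavumu
  rule 3 (vowel merger): wavumu → wovumu
  rule 4 (vowel merger): wovumu → wuvumu
  ⇒ Yolenu wuvumu
The regular Yolenu reflex would be 'wuvumu', but the attested form is 'wevumu'. The correspondence is irregular, so they are not cognates (the Yolenu form has a different source).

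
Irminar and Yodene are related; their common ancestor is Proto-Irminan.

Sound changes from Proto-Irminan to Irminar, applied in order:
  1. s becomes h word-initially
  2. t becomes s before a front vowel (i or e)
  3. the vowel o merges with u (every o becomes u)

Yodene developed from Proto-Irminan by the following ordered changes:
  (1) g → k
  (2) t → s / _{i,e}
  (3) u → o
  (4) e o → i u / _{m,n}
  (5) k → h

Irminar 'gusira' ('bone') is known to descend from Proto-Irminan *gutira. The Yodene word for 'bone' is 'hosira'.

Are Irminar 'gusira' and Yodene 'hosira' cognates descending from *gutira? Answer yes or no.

Derive the expected Yodene reflex of *gutira:
Yodene: *gutira
  gutira → kutira   [unconditioned shift]
  kutira → kusira   [palatalisation]
  kusira → kosira   [vowel merger]
  kosira (rule 4 does not apply)
  kosira → hosira   [unconditioned shift]
  giving Yodene hosira.
Yodene 'hosira' matches the regular reflex exactly, so the pair is cognate.

yes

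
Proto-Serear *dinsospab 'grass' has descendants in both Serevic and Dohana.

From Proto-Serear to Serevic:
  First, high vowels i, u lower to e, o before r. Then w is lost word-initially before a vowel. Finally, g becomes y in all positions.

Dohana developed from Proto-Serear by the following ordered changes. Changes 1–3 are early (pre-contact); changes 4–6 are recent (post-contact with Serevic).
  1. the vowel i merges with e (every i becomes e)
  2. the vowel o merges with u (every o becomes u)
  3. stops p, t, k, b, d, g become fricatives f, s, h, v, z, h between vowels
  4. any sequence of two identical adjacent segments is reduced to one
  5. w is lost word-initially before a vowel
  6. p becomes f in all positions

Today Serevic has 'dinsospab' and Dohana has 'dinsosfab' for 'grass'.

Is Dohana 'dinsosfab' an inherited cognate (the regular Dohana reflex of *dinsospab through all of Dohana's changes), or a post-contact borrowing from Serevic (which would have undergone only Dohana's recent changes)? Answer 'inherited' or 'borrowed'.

borrowed

If inherited, *dinsospab would pass through all of Dohana's changes:
Dohana: *dinsospab
  dinsospab → densospab   [vowel merger]
  densospab → densuspab   [vowel merger]
  densuspab (rule 3 does not apply)
  densuspab (rule 4 does not apply)
  densuspab (rule 5 does not apply)
  densuspab → densusfab   [unconditioned shift]
  giving Dohana densusfab.
If borrowed from Serevic 'dinsospab' after the early changes, it would undergo only the recent ones:
  rule 4 (degemination): no change (dinsospab)
  rule 5 (glide loss): no change (dinsospab)
  rule 6 (unconditioned shift): dinsospab → dinsosfab
  ⇒ as a loan: dinsosfab
Dohana 'dinsosfab' matches the loan outcome 'dinsosfab', not the inherited 'densusfab' — it skipped the early Dohana changes, so it was borrowed from Serevic.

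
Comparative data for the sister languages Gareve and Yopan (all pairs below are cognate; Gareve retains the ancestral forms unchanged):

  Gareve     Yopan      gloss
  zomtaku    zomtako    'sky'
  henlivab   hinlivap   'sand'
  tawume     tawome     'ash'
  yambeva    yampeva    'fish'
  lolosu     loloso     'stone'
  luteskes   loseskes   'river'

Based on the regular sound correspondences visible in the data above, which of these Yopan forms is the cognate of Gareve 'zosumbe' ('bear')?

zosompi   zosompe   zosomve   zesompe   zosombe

tawume ~ tawome — Gareve u corresponds to Yopan o after a consonant, before a nasal.
yambeva ~ yampeva — Gareve b corresponds to Yopan p after a consonant, before a front vowel.
Applying these to Gareve 'zosumbe':
  zosumbe → zosombe   (u→o after a consonant, before a nasal)
  zosombe → zosompe   (b→p after a consonant, before a front vowel)
So the Yopan cognate is 'zosompe'.

zosompe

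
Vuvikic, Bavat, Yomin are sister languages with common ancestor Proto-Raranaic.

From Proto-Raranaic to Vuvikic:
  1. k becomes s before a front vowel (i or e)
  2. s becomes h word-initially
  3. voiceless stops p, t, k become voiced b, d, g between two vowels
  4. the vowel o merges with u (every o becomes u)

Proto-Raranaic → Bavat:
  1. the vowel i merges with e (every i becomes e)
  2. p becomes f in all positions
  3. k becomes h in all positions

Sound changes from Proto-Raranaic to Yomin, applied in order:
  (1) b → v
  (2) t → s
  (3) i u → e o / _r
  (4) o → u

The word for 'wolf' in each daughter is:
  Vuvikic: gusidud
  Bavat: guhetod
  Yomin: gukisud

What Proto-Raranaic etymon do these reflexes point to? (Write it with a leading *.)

Position 6: Vuvikic has u, Bavat has o, Yomin has u. Bavat preserves o here (none of its changes turn any other segment into o), so the proto-segment is *o.
Position 5: Vuvikic has d, Bavat has t, Yomin has s. Bavat preserves t here (none of its changes turn any other segment into t), so the proto-segment is *t.
Position 3: Vuvikic has s, Bavat has h, Yomin has k. Yomin preserves k here (none of its changes turn any other segment into k), so the proto-segment is *k.
This points to *gukitod. Verify forward in each daughter:
Vuvikic: *gukitod > gusitod > gusidod > gusidud  (by palatalisation, intervocalic voicing, vowel merger)
Bavat: *gukitod
  gukitod → guketod   [vowel merger]
  guketod (rule 2 does not apply)
  guketod → guhetod   [unconditioned shift]
  giving Bavat guhetod.
Yomin: *gukitod > gukisod > gukisud  (by unconditioned shift, vowel merger)
*gukitod is the unique common source.

*gukitod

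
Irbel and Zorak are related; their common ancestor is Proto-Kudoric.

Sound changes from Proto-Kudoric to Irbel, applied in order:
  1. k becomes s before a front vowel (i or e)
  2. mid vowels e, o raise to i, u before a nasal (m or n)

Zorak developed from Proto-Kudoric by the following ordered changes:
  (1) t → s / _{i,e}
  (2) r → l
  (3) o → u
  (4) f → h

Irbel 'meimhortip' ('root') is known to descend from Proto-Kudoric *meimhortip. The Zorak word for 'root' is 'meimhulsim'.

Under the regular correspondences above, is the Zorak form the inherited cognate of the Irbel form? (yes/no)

Derive the expected Zorak reflex of *meimhortip:
Zorak: *meimhortip > meimhorsip > meimholsip > meimhulsip  (by palatalisation, unconditioned shift, vowel merger)
The regular Zorak reflex would be 'meimhulsip', but the attested form is 'meimhulsim'. The correspondence is irregular, so they are not cognates (the Zorak form has a different source).

no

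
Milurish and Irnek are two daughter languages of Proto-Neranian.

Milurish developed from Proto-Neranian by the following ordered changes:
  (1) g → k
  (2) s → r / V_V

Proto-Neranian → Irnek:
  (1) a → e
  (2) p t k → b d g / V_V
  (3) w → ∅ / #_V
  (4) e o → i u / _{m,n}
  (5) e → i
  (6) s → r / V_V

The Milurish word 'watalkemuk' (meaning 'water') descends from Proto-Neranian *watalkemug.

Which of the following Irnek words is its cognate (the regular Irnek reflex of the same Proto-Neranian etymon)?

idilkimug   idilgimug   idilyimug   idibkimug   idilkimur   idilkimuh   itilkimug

Irnek: *watalkemug > wetelkemug > wedelkemug > edelkemug > edelkimug > idilkimug  (by vowel merger, intervocalic voicing, glide loss, pre-nasal raising, vowel merger)

idilkimug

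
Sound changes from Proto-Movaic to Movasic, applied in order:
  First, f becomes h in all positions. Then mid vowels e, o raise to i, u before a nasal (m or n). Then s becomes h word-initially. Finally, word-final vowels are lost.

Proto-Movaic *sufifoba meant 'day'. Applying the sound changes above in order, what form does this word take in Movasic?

Movasic: *sufifoba > suhihoba > huhihoba > huhihob  (by unconditioned shift, debuccalisation, apocope)

huhihob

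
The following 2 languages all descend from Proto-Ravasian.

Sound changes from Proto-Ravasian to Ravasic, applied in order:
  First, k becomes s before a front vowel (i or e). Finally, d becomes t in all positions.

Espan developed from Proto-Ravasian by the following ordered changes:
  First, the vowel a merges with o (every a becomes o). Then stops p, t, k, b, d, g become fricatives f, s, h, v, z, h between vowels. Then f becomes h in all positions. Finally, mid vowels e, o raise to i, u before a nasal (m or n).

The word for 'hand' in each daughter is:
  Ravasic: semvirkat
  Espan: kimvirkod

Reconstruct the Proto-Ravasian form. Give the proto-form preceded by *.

*kemvirkad

Position 1: Ravasic has s, Espan has k. Espan preserves k here (none of its changes turn any other segment into k), so the proto-segment is *k.
Position 2: Ravasic has e, Espan has i. Ravasic preserves e here (none of its changes turn any other segment into e), so the proto-segment is *e.
Position 8: Ravasic has a, Espan has o. Ravasic preserves a here (none of its changes turn any other segment into a), so the proto-segment is *a.
Verify the candidate proto-form against each daughter:
Ravasic: *kemvirkad
  kemvirkad → semvirkad   [palatalisation]
  semvirkad → semvirkat   [unconditioned shift]
  giving Ravasic semvirkat.
Espan: start from *kemvirkad.
  rule 1 (vowel merger): kemvirkad → kemvirkod
  rule 2: no change — kemvirkod
  rule 3: no change — kemvirkod
  rule 4 (pre-nasal raising): kemvirkod → kimvirkod
  ⇒ Espan kimvirkod
Only *kemvirkad yields all of Ravasic semvirkat, Espan kimvirkod.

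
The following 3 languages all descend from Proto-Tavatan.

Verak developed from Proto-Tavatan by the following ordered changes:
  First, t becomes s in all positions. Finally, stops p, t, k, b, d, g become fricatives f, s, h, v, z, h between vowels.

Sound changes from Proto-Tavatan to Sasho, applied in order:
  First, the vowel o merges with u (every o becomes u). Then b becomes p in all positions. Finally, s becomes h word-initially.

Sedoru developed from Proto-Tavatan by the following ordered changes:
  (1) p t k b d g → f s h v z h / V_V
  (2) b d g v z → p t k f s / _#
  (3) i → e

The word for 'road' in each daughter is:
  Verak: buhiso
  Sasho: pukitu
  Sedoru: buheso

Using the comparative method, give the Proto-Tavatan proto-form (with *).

Position 3: Verak has h, Sasho has k, Sedoru has h. Sasho preserves k here (none of its changes turn any other segment into k), so the proto-segment is *k.
Position 6: Verak has o, Sasho has u, Sedoru has o. Verak preserves o here (none of its changes turn any other segment into o), so the proto-segment is *o.
This points to *bukito. Verify forward in each daughter:
Verak: *bukito > bukiso > buhiso  (by unconditioned shift, intervocalic lenition)
Sasho: start from *bukito.
  rule 1 (vowel merger): bukito → bukitu
  rule 2 (unconditioned shift): bukitu → pukitu
  rule 3: no change — pukitu
  ⇒ Sasho pukitu
Sedoru: *bukito
  bukito → buhiso   [intervocalic lenition]
  buhiso (rule 2 does not apply)
  buhiso → buheso   [vowel merger]
  giving Sedoru buheso.
*bukito is the unique common source.

*bukito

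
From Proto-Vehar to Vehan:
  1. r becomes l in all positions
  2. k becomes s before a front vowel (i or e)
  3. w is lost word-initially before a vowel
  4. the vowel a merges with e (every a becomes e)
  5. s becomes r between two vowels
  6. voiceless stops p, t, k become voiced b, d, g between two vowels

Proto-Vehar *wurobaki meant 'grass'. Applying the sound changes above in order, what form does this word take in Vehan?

Vehan: start from *wurobaki.
  rule 1 (unconditioned shift): wurobaki → wulobaki
  rule 2 (palatalisation): wulobaki → wulobasi
  rule 3 (glide loss): wulobasi → ulobasi
  rule 4 (vowel merger): ulobasi → ulobesi
  rule 5 (rhotacism): ulobesi → uloberi
  rule 6: no change — uloberi
  ⇒ Vehan uloberi

uloberi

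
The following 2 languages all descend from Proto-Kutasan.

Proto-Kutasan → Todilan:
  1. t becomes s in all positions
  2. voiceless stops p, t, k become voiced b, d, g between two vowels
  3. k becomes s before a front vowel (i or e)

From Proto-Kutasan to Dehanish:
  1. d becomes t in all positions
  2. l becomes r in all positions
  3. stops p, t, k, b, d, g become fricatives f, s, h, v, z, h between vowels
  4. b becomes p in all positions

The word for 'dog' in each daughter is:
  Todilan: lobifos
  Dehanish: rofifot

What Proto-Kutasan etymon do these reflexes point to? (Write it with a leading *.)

Position 1: Todilan has l, Dehanish has r. Todilan preserves l here (none of its changes turn any other segment into l), so the proto-segment is *l.
Position 3: Todilan has b, Dehanish has f. Taking the neighbouring segments as reconstructed: Todilan b could go back to *p or *b; Dehanish f could go back to *p or *f — the one source consistent with every daughter is *p.
This points to *lopifot. Verify forward in each daughter:
Todilan: *lopifot
  lopifot → lopifos   [unconditioned shift]
  lopifos → lobifos   [intervocalic voicing]
  lobifos (rule 3 does not apply)
  giving Todilan lobifos.
Dehanish: *lopifot
  lopifot (rule 1 does not apply)
  lopifot → ropifot   [unconditioned shift]
  ropifot → rofifot   [intervocalic lenition]
  rofifot (rule 4 does not apply)
  giving Dehanish rofifot.
Only *lopifot yields all of Todilan lobifos, Dehanish rofifot.

*lopifot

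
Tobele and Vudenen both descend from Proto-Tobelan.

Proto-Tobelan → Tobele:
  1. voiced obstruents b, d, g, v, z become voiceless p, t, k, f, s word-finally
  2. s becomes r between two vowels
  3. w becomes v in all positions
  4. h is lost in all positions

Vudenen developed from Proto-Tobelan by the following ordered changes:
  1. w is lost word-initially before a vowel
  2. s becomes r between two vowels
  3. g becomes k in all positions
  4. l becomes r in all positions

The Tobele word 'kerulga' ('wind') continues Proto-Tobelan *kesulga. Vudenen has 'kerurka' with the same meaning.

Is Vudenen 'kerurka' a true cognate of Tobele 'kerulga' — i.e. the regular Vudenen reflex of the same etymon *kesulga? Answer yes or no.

yes

Derive the expected Vudenen reflex of *kesulga:
Vudenen: start from *kesulga.
  rule 1: no change — kesulga
  rule 2 (rhotacism): kesulga → kerulga
  rule 3 (unconditioned shift): kerulga → kerulka
  rule 4 (unconditioned shift): kerulka → kerurka
  ⇒ Vudenen kerurka
Vudenen 'kerurka' matches the regular reflex exactly, so the pair is cognate.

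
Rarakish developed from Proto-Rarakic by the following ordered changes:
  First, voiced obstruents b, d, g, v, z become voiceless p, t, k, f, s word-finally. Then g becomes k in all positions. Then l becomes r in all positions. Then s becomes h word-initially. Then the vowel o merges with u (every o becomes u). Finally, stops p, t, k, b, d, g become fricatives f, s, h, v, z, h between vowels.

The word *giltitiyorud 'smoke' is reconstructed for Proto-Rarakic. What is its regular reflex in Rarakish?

kirtisiyurut

Rarakish: *giltitiyorud > giltitiyorut > kiltitiyorut > kirtitiyorut > kirtitiyurut > kirtisiyurut  (by final devoicing, unconditioned shift, unconditioned shift, vowel merger, intervocalic lenition)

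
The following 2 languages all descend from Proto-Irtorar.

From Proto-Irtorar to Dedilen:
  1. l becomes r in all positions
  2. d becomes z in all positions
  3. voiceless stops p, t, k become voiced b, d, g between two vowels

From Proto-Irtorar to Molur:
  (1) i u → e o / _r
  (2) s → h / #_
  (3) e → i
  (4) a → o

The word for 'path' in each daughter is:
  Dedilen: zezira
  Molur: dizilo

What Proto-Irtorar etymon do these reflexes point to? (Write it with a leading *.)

Position 6: Dedilen has a, Molur has o. Dedilen preserves a here (none of its changes turn any other segment into a), so the proto-segment is *a.
Position 5: Dedilen has r, Molur has l. Molur preserves l here (none of its changes turn any other segment into l), so the proto-segment is *l.
This points to *dezila. Verify forward in each daughter:
Dedilen: *dezila
  dezila → dezira   [unconditioned shift]
  dezira → zezira   [unconditioned shift]
  zezira (rule 3 does not apply)
  giving Dedilen zezira.
Molur: start from *dezila.
  rule 1: no change — dezila
  rule 2: no change — dezila
  rule 3 (vowel merger): dezila → dizila
  rule 4 (vowel merger): dizila → dizilo
  ⇒ Molur dizilo
*dezila is the unique common source.

*dezila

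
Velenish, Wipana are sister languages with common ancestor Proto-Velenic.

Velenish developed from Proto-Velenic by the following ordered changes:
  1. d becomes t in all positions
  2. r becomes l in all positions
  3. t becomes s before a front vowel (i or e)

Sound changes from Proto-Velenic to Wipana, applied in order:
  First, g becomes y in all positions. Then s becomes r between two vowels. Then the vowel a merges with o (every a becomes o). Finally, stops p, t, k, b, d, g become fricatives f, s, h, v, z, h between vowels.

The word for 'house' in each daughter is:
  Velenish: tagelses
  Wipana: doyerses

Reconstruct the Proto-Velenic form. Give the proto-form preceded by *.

Position 1: Velenish has t, Wipana has d. Wipana preserves d here (none of its changes turn any other segment into d), so the proto-segment is *d.
Position 3: Velenish has g, Wipana has y. Velenish preserves g here (none of its changes turn any other segment into g), so the proto-segment is *g.
Position 5: Velenish has l, Wipana has r. Taking the neighbouring segments as reconstructed: Velenish l could go back to *l or *r; Wipana r can only go back to *r — the one source consistent with every daughter is *r.
This points to *dagerses. Verify forward in each daughter:
Velenish: start from *dagerses.
  rule 1 (unconditioned shift): dagerses → tagerses
  rule 2 (unconditioned shift): tagerses → tagelses
  rule 3: no change — tagelses
  ⇒ Velenish tagelses
Wipana: *dagerses
  dagerses → dayerses   [unconditioned shift]
  dayerses (rule 2 does not apply)
  dayerses → doyerses   [vowel merger]
  doyerses (rule 4 does not apply)
  giving Wipana doyerses.
Only *dagerses yields all of Velenish tagelses, Wipana doyerses.

*dagerses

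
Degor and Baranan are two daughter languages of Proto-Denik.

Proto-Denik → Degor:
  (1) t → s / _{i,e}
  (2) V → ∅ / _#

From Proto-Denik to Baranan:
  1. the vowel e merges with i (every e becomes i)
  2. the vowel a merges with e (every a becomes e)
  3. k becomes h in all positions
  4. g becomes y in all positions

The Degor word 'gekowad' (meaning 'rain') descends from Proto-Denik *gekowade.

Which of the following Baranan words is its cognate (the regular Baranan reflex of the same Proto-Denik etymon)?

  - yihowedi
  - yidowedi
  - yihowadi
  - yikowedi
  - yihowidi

Baranan: *gekowade > gikowadi > gikowedi > gihowedi > yihowedi  (by vowel merger, vowel merger, unconditioned shift, unconditioned shift)
Only 'yihowedi' matches the regular Baranan development of *gekowade.

yihowedi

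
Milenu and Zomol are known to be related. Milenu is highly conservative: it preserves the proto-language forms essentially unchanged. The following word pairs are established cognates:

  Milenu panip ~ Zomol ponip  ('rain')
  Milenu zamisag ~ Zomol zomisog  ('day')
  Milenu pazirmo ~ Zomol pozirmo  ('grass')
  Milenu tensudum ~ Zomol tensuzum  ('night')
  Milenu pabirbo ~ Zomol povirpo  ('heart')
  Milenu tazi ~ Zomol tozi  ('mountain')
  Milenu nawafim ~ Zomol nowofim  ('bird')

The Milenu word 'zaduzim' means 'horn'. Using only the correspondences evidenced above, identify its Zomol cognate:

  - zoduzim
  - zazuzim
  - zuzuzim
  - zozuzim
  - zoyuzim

zamisag ~ zomisog, pazirmo ~ pozirmo — Milenu a corresponds to Zomol o after a consonant, before a consonant other than r, m, n, p, b, f, v.
tensudum ~ tensuzum — Milenu d corresponds to Zomol z between vowels (before a back vowel).
Applying these to Milenu 'zaduzim':
  zaduzim → zoduzim   (a→o after a consonant, before a consonant other than r, m, n, p, b, f, v)
  zoduzim → zozuzim   (d→z between vowels (before a back vowel))
So the Zomol cognate is 'zozuzim'.

zozuzim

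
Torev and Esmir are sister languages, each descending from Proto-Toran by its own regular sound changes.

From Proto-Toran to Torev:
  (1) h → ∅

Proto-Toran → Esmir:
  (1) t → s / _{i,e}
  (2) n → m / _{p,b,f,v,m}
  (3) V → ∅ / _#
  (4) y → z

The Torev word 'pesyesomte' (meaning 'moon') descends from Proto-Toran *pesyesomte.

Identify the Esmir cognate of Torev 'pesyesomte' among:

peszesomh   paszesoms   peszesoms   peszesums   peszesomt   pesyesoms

peszesoms

Esmir: start from *pesyesomte.
  rule 1 (palatalisation): pesyesomte → pesyesomse
  rule 2: no change — pesyesomse
  rule 3 (apocope): pesyesomse → pesyesoms
  rule 4 (unconditioned shift): pesyesoms → peszesoms
  ⇒ Esmir peszesoms
Among the options, 'peszesoms' alone shows every Esmir change applied in order.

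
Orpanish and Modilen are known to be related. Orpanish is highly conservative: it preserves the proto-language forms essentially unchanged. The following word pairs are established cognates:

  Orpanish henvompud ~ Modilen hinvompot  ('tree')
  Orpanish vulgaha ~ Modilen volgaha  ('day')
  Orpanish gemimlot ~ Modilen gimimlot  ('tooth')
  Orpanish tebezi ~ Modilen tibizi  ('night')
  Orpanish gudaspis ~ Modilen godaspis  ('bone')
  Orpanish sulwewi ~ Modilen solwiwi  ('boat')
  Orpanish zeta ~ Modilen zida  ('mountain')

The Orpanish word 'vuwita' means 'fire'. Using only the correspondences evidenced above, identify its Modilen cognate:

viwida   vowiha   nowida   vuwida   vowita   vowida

vowida

henvompud ~ hinvompot, vulgaha ~ volgaha — Orpanish u corresponds to Modilen o after a consonant, before a consonant other than r, m, n, p, b, f, v.
zeta ~ zida — Orpanish t corresponds to Modilen d between vowels (before a back vowel).
Applying these to Orpanish 'vuwita':
  vuwita → vowita   (u→o after a consonant, before a consonant other than r, m, n, p, b, f, v)
  vowita → vowida   (t→d between vowels (before a back vowel))
So the Modilen cognate is 'vowida'.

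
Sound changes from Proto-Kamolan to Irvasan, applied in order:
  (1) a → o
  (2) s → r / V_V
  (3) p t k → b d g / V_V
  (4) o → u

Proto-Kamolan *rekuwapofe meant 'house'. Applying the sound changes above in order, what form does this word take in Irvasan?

reguwubufe

Irvasan: *rekuwapofe > rekuwopofe > reguwobofe > reguwubufe  (by vowel merger, intervocalic voicing, vowel merger)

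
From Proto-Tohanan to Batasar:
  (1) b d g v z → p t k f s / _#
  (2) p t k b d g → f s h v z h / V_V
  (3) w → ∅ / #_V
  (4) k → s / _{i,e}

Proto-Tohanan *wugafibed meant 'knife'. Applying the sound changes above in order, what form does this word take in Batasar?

uhafivet

Batasar: start from *wugafibed.
  rule 1 (final devoicing): wugafibed → wugafibet
  rule 2 (intervocalic lenition): wugafibet → wuhafivet
  rule 3 (glide loss): wuhafivet → uhafivet
  rule 4: no change — uhafivet
  ⇒ Batasar uhafivet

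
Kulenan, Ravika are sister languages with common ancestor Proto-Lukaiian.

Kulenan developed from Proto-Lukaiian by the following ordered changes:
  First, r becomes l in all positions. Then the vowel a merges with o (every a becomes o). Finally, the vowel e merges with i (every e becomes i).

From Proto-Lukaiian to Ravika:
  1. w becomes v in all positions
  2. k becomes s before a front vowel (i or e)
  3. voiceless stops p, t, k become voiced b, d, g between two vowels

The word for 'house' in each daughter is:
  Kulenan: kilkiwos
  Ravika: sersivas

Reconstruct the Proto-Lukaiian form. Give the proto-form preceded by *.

*kerkiwas

Position 6: Kulenan has w, Ravika has v. Kulenan preserves w here (none of its changes turn any other segment into w), so the proto-segment is *w.
Position 2: Kulenan has i, Ravika has e. Ravika preserves e here (none of its changes turn any other segment into e), so the proto-segment is *e.
Verify the candidate proto-form against each daughter:
Kulenan: *kerkiwas > kelkiwas > kelkiwos > kilkiwos  (by unconditioned shift, vowel merger, vowel merger)
Ravika: start from *kerkiwas.
  rule 1 (unconditioned shift): kerkiwas → kerkivas
  rule 2 (palatalisation): kerkivas → sersivas
  rule 3: no change — sersivas
  ⇒ Ravika sersivas
*kerkiwas is the unique common source.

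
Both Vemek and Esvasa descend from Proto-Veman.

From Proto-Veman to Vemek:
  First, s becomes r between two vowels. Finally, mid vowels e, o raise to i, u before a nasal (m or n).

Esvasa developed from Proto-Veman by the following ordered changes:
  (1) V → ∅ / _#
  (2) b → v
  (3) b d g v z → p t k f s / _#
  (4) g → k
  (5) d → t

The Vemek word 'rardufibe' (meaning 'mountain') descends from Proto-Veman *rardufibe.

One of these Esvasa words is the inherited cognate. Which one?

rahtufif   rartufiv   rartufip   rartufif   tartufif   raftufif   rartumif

Esvasa: *rardufibe > rardufib > rardufiv > rardufif > rartufif  (by apocope, unconditioned shift, final devoicing, unconditioned shift)
Among the options, 'rartufif' alone shows every Esvasa change applied in order.

rartufif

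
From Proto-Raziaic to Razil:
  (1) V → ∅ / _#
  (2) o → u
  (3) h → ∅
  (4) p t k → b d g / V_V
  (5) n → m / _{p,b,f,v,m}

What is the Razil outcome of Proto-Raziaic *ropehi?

rube

Razil: *ropehi
  ropehi → ropeh   [apocope]
  ropeh → rupeh   [vowel merger]
  rupeh → rupe   [h-loss]
  rupe → rube   [intervocalic voicing]
  rube (rule 5 does not apply)
  giving Razil rube.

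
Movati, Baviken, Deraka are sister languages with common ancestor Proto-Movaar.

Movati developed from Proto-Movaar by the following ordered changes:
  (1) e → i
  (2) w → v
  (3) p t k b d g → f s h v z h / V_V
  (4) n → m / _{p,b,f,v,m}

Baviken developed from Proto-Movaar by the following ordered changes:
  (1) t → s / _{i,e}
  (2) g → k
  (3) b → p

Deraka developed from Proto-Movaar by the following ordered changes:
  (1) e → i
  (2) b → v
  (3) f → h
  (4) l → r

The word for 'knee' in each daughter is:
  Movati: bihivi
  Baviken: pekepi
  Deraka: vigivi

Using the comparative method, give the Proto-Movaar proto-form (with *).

*begebi

Position 1: Movati has b, Baviken has p, Deraka has v. Movati preserves b here (none of its changes turn any other segment into b), so the proto-segment is *b.
Position 3: Movati has h, Baviken has k, Deraka has g. Deraka preserves g here (none of its changes turn any other segment into g), so the proto-segment is *g.
Position 2: Movati has i, Baviken has e, Deraka has i. Baviken preserves e here (none of its changes turn any other segment into e), so the proto-segment is *e.
Verify the candidate proto-form against each daughter:
Movati: *begebi
  begebi → bigibi   [vowel merger]
  bigibi (rule 2 does not apply)
  bigibi → bihivi   [intervocalic lenition]
  bihivi (rule 4 does not apply)
  giving Movati bihivi.
Baviken: *begebi
  begebi (rule 1 does not apply)
  begebi → bekebi   [unconditioned shift]
  bekebi → pekepi   [unconditioned shift]
  giving Baviken pekepi.
Deraka: *begebi
  begebi → bigibi   [vowel merger]
  bigibi → vigivi   [unconditioned shift]
  vigivi (rule 3 does not apply)
  vigivi (rule 4 does not apply)
  giving Deraka vigivi.
*begebi is the unique common source.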